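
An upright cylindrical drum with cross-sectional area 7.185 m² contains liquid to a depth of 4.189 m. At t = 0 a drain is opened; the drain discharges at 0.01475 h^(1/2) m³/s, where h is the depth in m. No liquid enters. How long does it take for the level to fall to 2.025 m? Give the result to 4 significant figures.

A dh/dt = −Q_out = −0.01475 √h.
∫ h^(−1/2) dh = −(0.01475/A) ∫ dt, giving 2√h = 2√h₀ − (0.01475/A) t.
t = 2A(√h₀ − √h)/0.01475 = 2·7.185·(√4.189 − √2.025)/0.01475
  = 14.3700 × (2.04670 − 1.42302) / 0.01475 = 607.612 s.

607.6 s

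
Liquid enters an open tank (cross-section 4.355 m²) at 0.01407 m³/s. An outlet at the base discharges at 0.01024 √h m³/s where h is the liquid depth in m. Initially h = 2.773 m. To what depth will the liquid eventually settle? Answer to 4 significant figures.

1.888 m

A dh/dt = Q_in − 0.01024 √h. Steady state requires inflow = outflow:
Q_in = 0.01024 √h_ss ⇒ √h_ss = 0.01407/0.01024 = 1.37402.
h_ss = 1.37402² = 1.88794 m. (Since h₀ = 2.773 m > h_ss, the level will fall toward this value.)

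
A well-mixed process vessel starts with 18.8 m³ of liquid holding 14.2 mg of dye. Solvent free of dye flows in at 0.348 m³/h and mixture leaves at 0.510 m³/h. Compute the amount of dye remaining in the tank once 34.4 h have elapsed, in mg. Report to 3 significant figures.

4.69 mg

Total volume: dV/dt = Q_in − Q_out = -0.16200 m³/h, so V(t) = 18.8 − 0.16200 t and V(34.4) = 13.227 m³.
Solute balance: dm/dt = 0 − Q_out C = −Q_out m/V(t).
dm/m = −Q_out dt/(V₀ − 0.16200 t); integrating gives ln(m/m₀) = −(Q_out/(Q_in−Q_out)) ln(V/V₀).
m = m₀ (V₀/V)^(Q_out/(Q_in−Q_out)) = 14.2 × (18.8/13.227)^(-3.1481) = 4.6946 mg.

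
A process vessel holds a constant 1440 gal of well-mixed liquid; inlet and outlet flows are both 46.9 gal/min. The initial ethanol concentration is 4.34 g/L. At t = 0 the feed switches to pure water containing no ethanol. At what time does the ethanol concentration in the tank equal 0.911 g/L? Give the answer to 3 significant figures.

47.9 min

Species balance: V dC/dt = Q(C_in − C) ⇒ τ = V/Q = 30.704 min.
C(t) = C_in + (C₀ − C_in) e^(−t/τ). Set C = 0.911 and solve for t:
e^(−t/τ) = (C − C_in)/(C₀ − C_in) = (0.911 − 0)/(4.34 − 0) = 0.20991
t = −τ ln(…) = 30.704 × 1.5611 = 47.931 min.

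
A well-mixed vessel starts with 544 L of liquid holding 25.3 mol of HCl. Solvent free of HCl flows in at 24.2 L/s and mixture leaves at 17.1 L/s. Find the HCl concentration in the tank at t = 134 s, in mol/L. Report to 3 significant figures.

Total volume: dV/dt = Q_in − Q_out = 7.1000 L/s, so V(t) = 544 + 7.1000 t and V(134) = 1495.4 L.
No HCl enters, so dm/dt = −Q_out · (m/V).
dm/m = −Q_out dt/(V₀ + 7.1000 t); integrating gives ln(m/m₀) = −(Q_out/(Q_in−Q_out)) ln(V/V₀).
m = m₀ (V₀/V)^(Q_out/(Q_in−Q_out)) = 25.3 × (544/1495.4)^(2.4085) = 2.2153 mol.
C = m/V = 2.2153/1495.4 = 0.0014814 mol/L.

0.00148 mol/L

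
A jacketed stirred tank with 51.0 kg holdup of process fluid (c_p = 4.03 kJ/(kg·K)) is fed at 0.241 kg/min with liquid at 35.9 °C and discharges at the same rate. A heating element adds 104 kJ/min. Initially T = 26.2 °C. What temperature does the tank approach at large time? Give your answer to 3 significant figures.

143 °C

M c_p dT/dt = ṁ c_p (T_in − T) + Q̇.
At steady state dT/dt = 0 ⇒ T_ss = T_in + Q̇/(ṁ c_p) = 35.9 + 104/(0.241·4.03) = 142.98 °C.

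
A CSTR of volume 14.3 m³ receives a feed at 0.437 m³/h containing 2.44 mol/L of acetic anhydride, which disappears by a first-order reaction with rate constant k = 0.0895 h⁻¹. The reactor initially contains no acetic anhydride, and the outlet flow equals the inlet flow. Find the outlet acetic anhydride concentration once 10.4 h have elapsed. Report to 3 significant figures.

V dC/dt = Q(C_in − C) − k V C.
This is linear with rate a = Q/V + k = 0.12006 h⁻¹.
C_ss = Q C_in/(Q + kV) = 0.62107 mol/L; C(t) = C_ss + (C₀ − C_ss) e^(−a t).
C(10.4) = 0.62107 + (-0.62107)·e^(−0.12006·10.4) = 0.62107 + (-0.62107)·0.28690 = 0.44288 mol/L.

0.443 mol/L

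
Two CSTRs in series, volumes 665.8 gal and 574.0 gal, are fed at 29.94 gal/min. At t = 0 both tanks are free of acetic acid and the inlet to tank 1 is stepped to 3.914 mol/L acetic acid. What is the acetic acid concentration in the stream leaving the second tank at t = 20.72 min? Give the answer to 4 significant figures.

Species balance on tank i: dCᵢ/dt = (Cᵢ₋₁ − Cᵢ)/τᵢ with τᵢ = Vᵢ/Q.
τ₁ = 665.8/29.94 = 22.2378 min; τ₂ = 574.0/29.94 = 19.1717 min.
Solving the cascade with C₁(0)=C₂(0)=0 gives C₂(t) = C_in[1 − (τ₁ e^(−t/τ₁) − τ₂ e^(−t/τ₂))/(τ₁ − τ₂)].
At t = 20.72: e^(−t/τ₁) = 0.393865, e^(−t/τ₂) = 0.339337.
C₂ = 3.914·[1 − (22.2378·0.393865 − 19.1717·0.339337)/(3.06613)] = 3.914·0.265186 = 1.03794 mol/L.

1.038 mol/L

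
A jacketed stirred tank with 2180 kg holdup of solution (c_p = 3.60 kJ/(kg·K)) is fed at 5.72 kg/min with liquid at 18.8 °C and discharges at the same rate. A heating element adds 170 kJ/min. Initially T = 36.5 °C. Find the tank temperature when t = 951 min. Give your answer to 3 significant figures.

M c_p dT/dt = ṁ c_p (T_in − T) + Q̇.
τ = M/ṁ = 381.12 min; T_ss = T_in + Q̇/(ṁ c_p) = 18.8 + 170/(5.72·3.60) = 27.056 °C.
Integrating: T(t) = T_ss + (T₀ − T_ss) e^(−t/τ).
T(951) = 27.056 + (9.4444)·e^(−951/381.12) = 27.056 + (9.4444)·0.082473 = 27.835 °C.

27.8 °C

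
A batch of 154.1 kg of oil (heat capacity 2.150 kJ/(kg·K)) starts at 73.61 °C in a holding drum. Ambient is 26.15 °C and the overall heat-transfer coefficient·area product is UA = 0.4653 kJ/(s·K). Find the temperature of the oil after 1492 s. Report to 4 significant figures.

31.99 °C

Unsteady energy balance on the tank contents: M c_p dT/dt = −UA(T − T_amb).
dT/dt = (T_ss − T)/τ with T_ss = T_amb = 26.1500 °C, τ = M c_p/UA = 154.1·2.150/0.4653 = 712.046 s.
T approaches T_ss exponentially: T(t) = T_ss + (T₀ − T_ss) e^(−t/τ).
T(1492) = 26.1500 + (47.4600)·0.123025 = 31.9888 °C.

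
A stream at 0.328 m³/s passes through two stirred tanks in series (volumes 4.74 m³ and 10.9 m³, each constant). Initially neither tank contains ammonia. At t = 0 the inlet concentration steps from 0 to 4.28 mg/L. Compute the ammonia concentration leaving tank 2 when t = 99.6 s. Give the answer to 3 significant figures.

3.91 mg/L

Species balance on tank i: dCᵢ/dt = (Cᵢ₋₁ − Cᵢ)/τᵢ with τᵢ = Vᵢ/Q.
τ₁ = 4.74/0.328 = 14.451 s; τ₂ = 10.9/0.328 = 33.232 s.
Tank 1: C₁ = C_in(1 − e^(−t/τ₁)). Tank 2 (τ₁ ≠ τ₂): C₂ = C_in[1 − (τ₁ e^(−t/τ₁) − τ₂ e^(−t/τ₂))/(τ₁ − τ₂)].
At t = 99.6: e^(−t/τ₁) = 0.0010157, e^(−t/τ₂) = 0.049930.
C₂ = 4.28·[1 − (14.451·0.0010157 − 33.232·0.049930)/(-18.780)] = 4.28·0.91243 = 3.9052 mg/L.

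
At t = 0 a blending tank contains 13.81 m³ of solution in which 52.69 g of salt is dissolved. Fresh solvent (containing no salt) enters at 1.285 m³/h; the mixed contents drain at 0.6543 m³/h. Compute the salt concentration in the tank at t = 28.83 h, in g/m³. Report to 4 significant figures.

0.6889 g/m³

Let m(t) be the amount of salt. Volume: V(t) = V₀ + (Q_in − Q_out) t = 13.81 + 0.630700 t; V(28.83) = 31.9931 m³.
Species balance (pure solvent in): dm/dt = −Q_out · m/V(t).
Separate: dm/m = −Q_out dt/V(t) ⇒ ln(m/m₀) = −(Q_out/(Q_in−Q_out)) ln(V/V₀).
m = m₀ (V₀/V)^(Q_out/(Q_in−Q_out)) = 52.69 × (13.81/31.9931)^(1.03742) = 22.0401 g.
C = m/V = 22.0401/31.9931 = 0.688901 g/m³.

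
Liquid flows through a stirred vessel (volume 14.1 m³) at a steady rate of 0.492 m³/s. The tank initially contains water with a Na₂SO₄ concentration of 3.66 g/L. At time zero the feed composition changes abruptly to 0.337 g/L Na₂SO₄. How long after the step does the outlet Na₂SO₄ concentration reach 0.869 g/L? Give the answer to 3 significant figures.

Species balance: V dC/dt = Q(C_in − C) ⇒ τ = V/Q = 28.659 s.
C(t) = C_in + (C₀ − C_in) e^(−t/τ). Set C = 0.869 and solve for t:
e^(−t/τ) = (C − C_in)/(C₀ − C_in) = (0.869 − 0.337)/(3.66 − 0.337) = 0.16010
t = −τ ln(…) = 28.659 × 1.8320 = 52.502 s.

52.5 s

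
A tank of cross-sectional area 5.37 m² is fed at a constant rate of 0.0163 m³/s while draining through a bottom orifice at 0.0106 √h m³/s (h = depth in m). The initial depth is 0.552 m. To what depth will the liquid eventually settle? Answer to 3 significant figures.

2.36 m

Volume balance on the tank: A dh/dt = Q_in − 0.0106 √h. At steady state dh/dt = 0:
Q_in = 0.0106 √h_ss ⇒ √h_ss = 0.0163/0.0106 = 1.5377.
h_ss = 1.5377² = 2.3646 m. (Since h₀ = 0.552 m < h_ss, the level will rise toward this value.)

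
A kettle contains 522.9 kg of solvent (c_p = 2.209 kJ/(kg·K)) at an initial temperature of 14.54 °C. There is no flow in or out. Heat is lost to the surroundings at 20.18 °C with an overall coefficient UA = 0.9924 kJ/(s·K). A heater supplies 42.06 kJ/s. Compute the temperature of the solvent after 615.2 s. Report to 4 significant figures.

First-law balance (no shaft work): M c_p dT/dt = −UA(T − T_amb) + Q̇.
dT/dt = (T_ss − T)/τ with T_ss = T_amb + Q̇/UA = 20.18 + 42.06/0.9924 = 62.5621 °C, τ = M c_p/UA = 522.9·2.209/0.9924 = 1163.93 s.
Solution: T(t) = T_ss + (T₀ − T_ss) e^(−t/τ).
T(615.2) = 62.5621 + (-48.0221)·0.589457 = 34.2551 °C.

34.26 °C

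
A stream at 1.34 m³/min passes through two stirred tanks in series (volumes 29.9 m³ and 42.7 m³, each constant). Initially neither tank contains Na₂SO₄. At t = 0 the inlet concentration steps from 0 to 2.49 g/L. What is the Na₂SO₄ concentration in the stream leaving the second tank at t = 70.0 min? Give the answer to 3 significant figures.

1.82 g/L

Time constants: τᵢ = Vᵢ/Q for each well-mixed tank.
τ₁ = 29.9/1.34 = 22.313 min; τ₂ = 42.7/1.34 = 31.866 min.
Solving the cascade with C₁(0)=C₂(0)=0 gives C₂(t) = C_in[1 − (τ₁ e^(−t/τ₁) − τ₂ e^(−t/τ₂))/(τ₁ − τ₂)].
At t = 70.0: e^(−t/τ₁) = 0.043407, e^(−t/τ₂) = 0.11117.
C₂ = 2.49·[1 − (22.313·0.043407 − 31.866·0.11117)/(-9.5522)] = 2.49·0.73055 = 1.8191 g/L.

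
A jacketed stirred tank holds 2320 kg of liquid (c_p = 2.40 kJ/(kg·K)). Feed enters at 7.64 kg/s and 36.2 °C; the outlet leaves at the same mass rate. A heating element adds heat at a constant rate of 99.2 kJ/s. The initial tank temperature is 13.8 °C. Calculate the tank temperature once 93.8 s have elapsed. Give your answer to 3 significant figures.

21.2 °C

Energy balance: M c_p dT/dt = ṁ c_p (T_in − T) + 99.2.
Rearrange: dT/dt = (T_ss − T)/τ with τ = M/ṁ = 303.66 s and T_ss = T_in + Q̇/(ṁ c_p) = 41.610 °C.
T approaches T_ss exponentially: T(t) = T_ss + (T₀ − T_ss) e^(−t/τ).
T(93.8) = 41.610 + (-27.810)·e^(−93.8/303.66) = 41.610 + (-27.810)·0.73426 = 21.190 °C.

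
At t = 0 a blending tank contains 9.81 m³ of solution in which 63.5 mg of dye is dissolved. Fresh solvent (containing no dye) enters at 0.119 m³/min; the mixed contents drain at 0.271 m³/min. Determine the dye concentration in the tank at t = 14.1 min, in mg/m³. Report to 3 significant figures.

Let m(t) be the amount of dye. Volume: V(t) = V₀ + (Q_in − Q_out) t = 9.81 − 0.15200 t; V(14.1) = 7.6668 m³.
Solute balance: dm/dt = 0 − Q_out C = −Q_out m/V(t).
dm/m = −Q_out dt/(V₀ − 0.15200 t); integrating gives ln(m/m₀) = −(Q_out/(Q_in−Q_out)) ln(V/V₀).
m = m₀ (V₀/V)^(Q_out/(Q_in−Q_out)) = 63.5 × (9.81/7.6668)^(-1.7829) = 40.917 mg.
C = m/V = 40.917/7.6668 = 5.3369 mg/m³.

5.34 mg/m³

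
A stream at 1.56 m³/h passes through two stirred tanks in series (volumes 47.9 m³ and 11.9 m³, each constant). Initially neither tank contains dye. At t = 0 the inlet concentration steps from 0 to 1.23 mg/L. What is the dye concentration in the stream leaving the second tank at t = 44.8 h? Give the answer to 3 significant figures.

0.851 mg/L

Species balance on tank i: dCᵢ/dt = (Cᵢ₋₁ − Cᵢ)/τᵢ with τᵢ = Vᵢ/Q.
τ₁ = 47.9/1.56 = 30.705 h; τ₂ = 11.9/1.56 = 7.6282 h.
Tank 1: C₁ = C_in(1 − e^(−t/τ₁)). Tank 2 (τ₁ ≠ τ₂): C₂ = C_in[1 − (τ₁ e^(−t/τ₁) − τ₂ e^(−t/τ₂))/(τ₁ − τ₂)].
At t = 44.8: e^(−t/τ₁) = 0.23246, e^(−t/τ₂) = 0.0028146.
C₂ = 1.23·[1 − (30.705·0.23246 − 7.6282·0.0028146)/(23.077)] = 1.23·0.69163 = 0.85071 mg/L.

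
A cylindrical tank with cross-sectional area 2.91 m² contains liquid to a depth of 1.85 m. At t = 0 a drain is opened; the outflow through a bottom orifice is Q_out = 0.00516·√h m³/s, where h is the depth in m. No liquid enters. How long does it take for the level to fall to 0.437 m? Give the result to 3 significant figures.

With no inflow, A dh/dt = −0.00516 √h.
Separate and integrate: 2(√h − √h₀) = −(0.00516/A) t.
t = 2A(√h₀ − √h)/0.00516 = 2·2.91·(√1.85 − √0.437)/0.00516
  = 5.8200 × (1.3601 − 0.66106) / 0.00516 = 788.51 s.

789 s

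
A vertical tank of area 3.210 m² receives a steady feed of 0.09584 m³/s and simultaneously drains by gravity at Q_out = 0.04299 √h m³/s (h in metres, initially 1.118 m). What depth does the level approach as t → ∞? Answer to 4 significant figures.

Level balance: A dh/dt = 0.09584 − 0.04299 √h. Setting dh/dt = 0:
Q_in = 0.04299 √h_ss ⇒ √h_ss = 0.09584/0.04299 = 2.22936.
h_ss = 2.22936² = 4.97003 m. (Since h₀ = 1.118 m < h_ss, the level will rise toward this value.)

4.970 m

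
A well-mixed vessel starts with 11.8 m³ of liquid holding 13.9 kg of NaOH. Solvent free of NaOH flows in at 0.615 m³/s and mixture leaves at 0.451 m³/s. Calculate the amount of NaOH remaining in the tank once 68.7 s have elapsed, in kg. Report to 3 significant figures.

2.20 kg

Total volume: dV/dt = Q_in − Q_out = 0.16400 m³/s, so V(t) = 11.8 + 0.16400 t and V(68.7) = 23.067 m³.
Solute balance: dm/dt = 0 − Q_out C = −Q_out m/V(t).
Separate: dm/m = −Q_out dt/V(t) ⇒ ln(m/m₀) = −(Q_out/(Q_in−Q_out)) ln(V/V₀).
m = m₀ (V₀/V)^(Q_out/(Q_in−Q_out)) = 13.9 × (11.8/23.067)^(2.7500) = 2.2003 kg.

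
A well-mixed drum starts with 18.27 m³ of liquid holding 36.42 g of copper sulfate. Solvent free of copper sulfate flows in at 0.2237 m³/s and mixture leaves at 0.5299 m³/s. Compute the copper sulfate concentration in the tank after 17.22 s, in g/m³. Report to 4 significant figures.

Let m(t) be the amount of copper sulfate. Volume: V(t) = V₀ + (Q_in − Q_out) t = 18.27 − 0.306200 t; V(17.22) = 12.9972 m³.
Species balance (pure solvent in): dm/dt = −Q_out · m/V(t).
Separate: dm/m = −Q_out dt/V(t) ⇒ ln(m/m₀) = −(Q_out/(Q_in−Q_out)) ln(V/V₀).
m = m₀ (V₀/V)^(Q_out/(Q_in−Q_out)) = 36.42 × (18.27/12.9972)^(-1.73057) = 20.2027 g.
C = m/V = 20.2027/12.9972 = 1.55439 g/m³.

1.554 g/m³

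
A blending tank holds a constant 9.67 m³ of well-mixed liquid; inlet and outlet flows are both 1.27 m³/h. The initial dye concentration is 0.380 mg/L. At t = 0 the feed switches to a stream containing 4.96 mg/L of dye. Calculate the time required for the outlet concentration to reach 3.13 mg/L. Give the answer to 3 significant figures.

Transient balance on the dissolved component: V dC/dt = Q(C_in − C), so τ = V/Q = 7.6142 h.
C(t) = C_in + (C₀ − C_in) e^(−t/τ). Set C = 3.13 and solve for t:
e^(−t/τ) = (C − C_in)/(C₀ − C_in) = (3.13 − 4.96)/(0.380 − 4.96) = 0.39956
t = −τ ln(…) = 7.6142 × 0.91738 = 6.9851 h.

6.99 h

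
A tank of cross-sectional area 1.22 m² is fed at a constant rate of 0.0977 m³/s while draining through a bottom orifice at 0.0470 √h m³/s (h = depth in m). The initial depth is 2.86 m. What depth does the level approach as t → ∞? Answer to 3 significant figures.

4.32 m

Level balance: A dh/dt = 0.0977 − 0.0470 √h. Setting dh/dt = 0:
Q_in = 0.0470 √h_ss ⇒ √h_ss = 0.0977/0.0470 = 2.0787.
h_ss = 2.0787² = 4.3211 m. (Since h₀ = 2.86 m < h_ss, the level will rise toward this value.)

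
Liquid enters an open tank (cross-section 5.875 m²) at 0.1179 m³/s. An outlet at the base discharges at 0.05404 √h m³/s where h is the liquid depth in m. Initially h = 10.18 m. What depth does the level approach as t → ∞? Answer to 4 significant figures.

4.760 m

Level balance: A dh/dt = 0.1179 − 0.05404 √h. Setting dh/dt = 0:
Q_in = 0.05404 √h_ss ⇒ √h_ss = 0.1179/0.05404 = 2.18172.
h_ss = 2.18172² = 4.75989 m. (Since h₀ = 10.18 m > h_ss, the level will fall toward this value.)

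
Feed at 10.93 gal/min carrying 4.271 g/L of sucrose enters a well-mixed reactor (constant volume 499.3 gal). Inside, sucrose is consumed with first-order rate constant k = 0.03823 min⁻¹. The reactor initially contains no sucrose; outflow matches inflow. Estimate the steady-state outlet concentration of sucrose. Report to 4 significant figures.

Accumulation = in − out − consumed: V dC/dt = Q C_in − Q C − k V C.
At steady state: 0 = Q C_in − (Q + kV) C_ss, so C_ss = Q C_in/(Q + kV).
C_ss = 10.93·4.271/(10.93 + 0.03823·499.3) = 46.6820/30.0182 = 1.55512 g/L.

1.555 g/L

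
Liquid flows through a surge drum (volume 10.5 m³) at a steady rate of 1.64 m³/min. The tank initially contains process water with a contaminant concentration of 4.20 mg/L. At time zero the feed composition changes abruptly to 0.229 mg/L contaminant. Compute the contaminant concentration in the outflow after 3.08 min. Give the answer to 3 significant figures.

2.68 mg/L

Unsteady species balance (constant V, well mixed): V dC/dt = Q(C_in − C).
So dC/dt = (C_in − C)/τ with τ = V/Q = 10.5/1.64 = 6.4024 min.
C approaches C_in exponentially: C(t) = C_in + (C₀ − C_in) e^(−t/τ).
C(3.08) = 0.229 + (4.20 − 0.229)·e^(−3.08/6.4024) = 0.229 + (3.9710)·0.61812 = 2.6836 mg/L.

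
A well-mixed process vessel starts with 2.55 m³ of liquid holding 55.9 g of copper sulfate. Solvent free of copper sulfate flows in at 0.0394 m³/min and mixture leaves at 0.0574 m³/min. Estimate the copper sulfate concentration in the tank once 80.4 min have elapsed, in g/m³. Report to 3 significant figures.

3.50 g/m³

Total volume: dV/dt = Q_in − Q_out = -0.018000 m³/min, so V(t) = 2.55 − 0.018000 t and V(80.4) = 1.1028 m³.
Solute balance: dm/dt = 0 − Q_out C = −Q_out m/V(t).
Separate: dm/m = −Q_out dt/V(t) ⇒ ln(m/m₀) = −(Q_out/(Q_in−Q_out)) ln(V/V₀).
m = m₀ (V₀/V)^(Q_out/(Q_in−Q_out)) = 55.9 × (2.55/1.1028)^(-3.1889) = 3.8594 g.
C = m/V = 3.8594/1.1028 = 3.4996 g/m³.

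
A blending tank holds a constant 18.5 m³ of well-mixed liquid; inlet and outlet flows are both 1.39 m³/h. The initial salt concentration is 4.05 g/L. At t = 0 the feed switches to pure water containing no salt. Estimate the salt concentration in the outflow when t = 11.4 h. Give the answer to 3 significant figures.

Transient balance on the dissolved component: V dC/dt = Q(C_in − C).
Time constant τ = V/Q = 18.5/1.39 = 13.309 h.
This is linear first-order; C(t) = C_in + (C₀ − C_in) e^(−t/τ).
C(11.4) = 0 + (4.05 − 0)·e^(−11.4/13.309) = 0 + (4.0500)·0.42463 = 1.7197 g/L.

1.72 g/L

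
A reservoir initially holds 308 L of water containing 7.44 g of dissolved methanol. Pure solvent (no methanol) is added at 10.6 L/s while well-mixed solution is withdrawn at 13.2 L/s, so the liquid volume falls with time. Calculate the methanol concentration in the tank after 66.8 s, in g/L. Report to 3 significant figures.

0.000820 g/L

Let m(t) be the amount of methanol. Volume: V(t) = V₀ + (Q_in − Q_out) t = 308 − 2.6000 t; V(66.8) = 134.32 L.
Solute balance: dm/dt = 0 − Q_out C = −Q_out m/V(t).
dm/m = −Q_out dt/(V₀ − 2.6000 t); integrating gives ln(m/m₀) = −(Q_out/(Q_in−Q_out)) ln(V/V₀).
m = m₀ (V₀/V)^(Q_out/(Q_in−Q_out)) = 7.44 × (308/134.32)^(-5.0769) = 0.11010 g.
C = m/V = 0.11010/134.32 = 0.00081971 g/L.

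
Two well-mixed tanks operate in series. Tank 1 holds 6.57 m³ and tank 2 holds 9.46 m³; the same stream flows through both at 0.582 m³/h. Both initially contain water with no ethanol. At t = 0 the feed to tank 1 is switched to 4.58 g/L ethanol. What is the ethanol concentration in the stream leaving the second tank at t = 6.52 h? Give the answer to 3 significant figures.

0.386 g/L

Species balance on tank i: dCᵢ/dt = (Cᵢ₋₁ − Cᵢ)/τᵢ with τᵢ = Vᵢ/Q.
τ₁ = 6.57/0.582 = 11.289 h; τ₂ = 9.46/0.582 = 16.254 h.
Tank 1: C₁ = C_in(1 − e^(−t/τ₁)). Tank 2 (τ₁ ≠ τ₂): C₂ = C_in[1 − (τ₁ e^(−t/τ₁) − τ₂ e^(−t/τ₂))/(τ₁ − τ₂)].
At t = 6.52: e^(−t/τ₁) = 0.56126, e^(−t/τ₂) = 0.66957.
C₂ = 4.58·[1 − (11.289·0.56126 − 16.254·0.66957)/(-4.9656)] = 4.58·0.084214 = 0.38570 g/L.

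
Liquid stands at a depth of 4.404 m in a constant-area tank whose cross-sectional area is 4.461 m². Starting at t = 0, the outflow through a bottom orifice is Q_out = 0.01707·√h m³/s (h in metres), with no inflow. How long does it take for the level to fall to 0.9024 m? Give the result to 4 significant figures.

Accumulation of liquid (constant cross-section A): A dh/dt = −0.01707 √h.
Separate and integrate: 2(√h − √h₀) = −(0.01707/A) t.
t = 2A(√h₀ − √h)/0.01707 = 2·4.461·(√4.404 − √0.9024)/0.01707
  = 8.92200 × (2.09857 − 0.949947) / 0.01707 = 600.353 s.

600.4 s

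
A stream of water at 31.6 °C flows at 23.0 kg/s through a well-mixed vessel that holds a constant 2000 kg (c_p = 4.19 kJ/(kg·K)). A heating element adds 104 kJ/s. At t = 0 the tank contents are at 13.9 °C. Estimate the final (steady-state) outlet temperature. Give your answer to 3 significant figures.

32.7 °C

First-law balance (no shaft work): M c_p dT/dt = ṁ c_p (T_in − T) + 104.
At steady state dT/dt = 0 ⇒ T_ss = T_in + Q̇/(ṁ c_p) = 31.6 + 104/(23.0·4.19) = 32.679 °C.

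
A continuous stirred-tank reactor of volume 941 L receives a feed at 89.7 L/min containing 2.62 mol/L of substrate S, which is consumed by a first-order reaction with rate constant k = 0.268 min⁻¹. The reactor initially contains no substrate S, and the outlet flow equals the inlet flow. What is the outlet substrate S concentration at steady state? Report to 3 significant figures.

V dC/dt = Q(C_in − C) − k V C.
Steady state (dC/dt = 0): C_ss = Q C_in/(Q + kV) = C_in/(1 + kV/Q).
C_ss = 89.7·2.62/(89.7 + 0.268·941) = 235.01/341.89 = 0.68740 mol/L.

0.687 mol/L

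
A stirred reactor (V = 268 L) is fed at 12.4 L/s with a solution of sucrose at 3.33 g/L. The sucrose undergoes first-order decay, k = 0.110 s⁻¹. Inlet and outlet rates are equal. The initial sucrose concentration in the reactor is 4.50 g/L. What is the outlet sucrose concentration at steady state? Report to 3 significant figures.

Accumulation = in − out − consumed: V dC/dt = Q C_in − Q C − k V C.
At steady state: 0 = Q C_in − (Q + kV) C_ss, so C_ss = Q C_in/(Q + kV).
C_ss = 12.4·3.33/(12.4 + 0.110·268) = 41.292/41.880 = 0.98596 g/L.

0.986 g/L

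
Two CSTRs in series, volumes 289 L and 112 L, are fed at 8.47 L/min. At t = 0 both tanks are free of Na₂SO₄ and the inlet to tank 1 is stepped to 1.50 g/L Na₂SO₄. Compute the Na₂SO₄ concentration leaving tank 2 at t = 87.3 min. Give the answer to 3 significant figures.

1.31 g/L

Species balance on tank i: dCᵢ/dt = (Cᵢ₋₁ − Cᵢ)/τᵢ with τᵢ = Vᵢ/Q.
τ₁ = 289/8.47 = 34.120 min; τ₂ = 112/8.47 = 13.223 min.
Tank 1: C₁ = C_in(1 − e^(−t/τ₁)). Tank 2 (τ₁ ≠ τ₂): C₂ = C_in[1 − (τ₁ e^(−t/τ₁) − τ₂ e^(−t/τ₂))/(τ₁ − τ₂)].
At t = 87.3: e^(−t/τ₁) = 0.077414, e^(−t/τ₂) = 0.0013576.
C₂ = 1.50·[1 − (34.120·0.077414 − 13.223·0.0013576)/(20.897)] = 1.50·0.87446 = 1.3117 g/L.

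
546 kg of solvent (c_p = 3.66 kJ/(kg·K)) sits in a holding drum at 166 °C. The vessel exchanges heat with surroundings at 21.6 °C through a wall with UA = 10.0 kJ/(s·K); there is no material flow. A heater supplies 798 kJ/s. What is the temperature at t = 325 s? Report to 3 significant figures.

First-law balance (no shaft work): M c_p dT/dt = −UA(T − T_amb) + Q̇.
dT/dt = (T_ss − T)/τ with T_ss = T_amb + Q̇/UA = 21.6 + 798/10.0 = 101.40 °C, τ = M c_p/UA = 546·3.66/10.0 = 199.84 s.
T approaches T_ss exponentially: T(t) = T_ss + (T₀ − T_ss) e^(−t/τ).
T(325) = 101.40 + (64.600)·0.19665 = 114.10 °C.

114 °C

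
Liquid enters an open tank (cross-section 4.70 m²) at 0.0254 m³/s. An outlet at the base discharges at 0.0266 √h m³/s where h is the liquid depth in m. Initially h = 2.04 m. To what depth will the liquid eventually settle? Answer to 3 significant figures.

Mass balance (ρ constant): A dh/dt = Q_in − 0.0266 √h. At steady state dh/dt = 0:
Q_in = 0.0266 √h_ss ⇒ √h_ss = 0.0254/0.0266 = 0.95489.
h_ss = 0.95489² = 0.91181 m. (Since h₀ = 2.04 m > h_ss, the level will fall toward this value.)

0.912 m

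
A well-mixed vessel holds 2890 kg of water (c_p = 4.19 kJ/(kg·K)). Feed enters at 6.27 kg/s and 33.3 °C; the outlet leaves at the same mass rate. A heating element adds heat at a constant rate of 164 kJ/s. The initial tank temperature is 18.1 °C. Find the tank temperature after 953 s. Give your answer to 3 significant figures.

36.8 °C

First-law balance (no shaft work): M c_p dT/dt = ṁ c_p (T_in − T) + 164.
Rearrange: dT/dt = (T_ss − T)/τ with τ = M/ṁ = 460.93 s and T_ss = T_in + Q̇/(ṁ c_p) = 39.543 °C.
T approaches T_ss exponentially: T(t) = T_ss + (T₀ − T_ss) e^(−t/τ).
T(953) = 39.543 + (-21.443)·e^(−953/460.93) = 39.543 + (-21.443)·0.12649 = 36.830 °C.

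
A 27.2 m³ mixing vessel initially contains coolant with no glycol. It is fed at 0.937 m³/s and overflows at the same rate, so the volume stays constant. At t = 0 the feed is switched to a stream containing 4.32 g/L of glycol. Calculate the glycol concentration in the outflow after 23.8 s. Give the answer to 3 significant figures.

Unsteady species balance (constant V, well mixed): V dC/dt = Q(C_in − C).
Rewrite as dC/dt + C/τ = C_in/τ, τ = V/Q = 29.029 s.
C approaches C_in exponentially: C(t) = C_in + (C₀ − C_in) e^(−t/τ).
C(23.8) = 4.32 + (0 − 4.32)·e^(−23.8/29.029) = 4.32 + (-4.3200)·0.44049 = 2.4171 g/L.

2.42 g/L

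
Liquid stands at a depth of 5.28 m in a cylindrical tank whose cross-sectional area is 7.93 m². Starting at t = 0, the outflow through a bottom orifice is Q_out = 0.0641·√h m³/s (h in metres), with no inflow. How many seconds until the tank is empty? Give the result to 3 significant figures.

A dh/dt = −Q_out = −0.0641 √h.
Separate and integrate: 2(√h − √h₀) = −(0.0641/A) t.
Tank is empty when √h = 0: t_empty = 2A√h₀/0.0641.
t_empty = 2·7.93·√5.28/0.0641 = 15.860·2.2978/0.0641 = 568.54 s.

569 s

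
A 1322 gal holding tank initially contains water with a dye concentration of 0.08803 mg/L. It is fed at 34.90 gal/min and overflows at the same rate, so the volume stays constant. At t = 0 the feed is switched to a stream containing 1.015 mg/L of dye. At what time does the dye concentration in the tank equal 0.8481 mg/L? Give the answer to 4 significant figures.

Accumulation = in − out for the solute gives V dC/dt = Q(C_in − C), so τ = V/Q = 37.8797 min.
C(t) = C_in + (C₀ − C_in) e^(−t/τ). Set C = 0.8481 and solve for t:
e^(−t/τ) = (C − C_in)/(C₀ − C_in) = (0.8481 − 1.015)/(0.08803 − 1.015) = 0.180049
t = −τ ln(…) = 37.8797 × 1.71453 = 64.9457 min.

64.95 min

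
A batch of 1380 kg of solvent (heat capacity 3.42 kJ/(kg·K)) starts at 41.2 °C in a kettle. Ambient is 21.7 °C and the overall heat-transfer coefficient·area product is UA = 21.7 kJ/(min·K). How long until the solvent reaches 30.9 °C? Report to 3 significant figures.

163 min

Lumped-capacitance energy balance: M c_p dT/dt = UA(T_amb − T).
τ = M c_p/UA = 217.49 min; T_ss = T_amb = 21.700 °C.
T(t) = T_ss + (T₀ − T_ss)e^(−t/τ); set T = 30.9:
t = −τ ln[(T − T_ss)/(T₀ − T_ss)] = −217.49 · ln(0.47179) = 163.38 min.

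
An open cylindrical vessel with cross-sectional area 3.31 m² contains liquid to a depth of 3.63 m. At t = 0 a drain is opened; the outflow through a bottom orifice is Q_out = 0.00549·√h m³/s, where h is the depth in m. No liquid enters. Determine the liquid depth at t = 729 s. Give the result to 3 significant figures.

With no inflow, A dh/dt = −0.00549 √h.
This is separable: 2 d(√h)/dt = −0.00549/A, so √h = √h₀ − (0.00549/(2A)) t.
√h = √3.63 − 0.00549·729/(2·3.31) = 1.9053 − 0.60456 = 1.3007.
h = 1.3007² = 1.6918 m.

1.69 m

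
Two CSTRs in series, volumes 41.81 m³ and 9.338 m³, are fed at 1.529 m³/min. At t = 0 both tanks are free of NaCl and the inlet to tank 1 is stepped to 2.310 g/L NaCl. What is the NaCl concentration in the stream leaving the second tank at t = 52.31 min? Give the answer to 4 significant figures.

Species balance on tank i: dCᵢ/dt = (Cᵢ₋₁ − Cᵢ)/τᵢ with τᵢ = Vᵢ/Q.
τ₁ = 41.81/1.529 = 27.3447 min; τ₂ = 9.338/1.529 = 6.10726 min.
Solving the cascade with C₁(0)=C₂(0)=0 gives C₂(t) = C_in[1 − (τ₁ e^(−t/τ₁) − τ₂ e^(−t/τ₂))/(τ₁ − τ₂)].
At t = 52.31: e^(−t/τ₁) = 0.147639, e^(−t/τ₂) = 0.000190622.
C₂ = 2.310·[1 − (27.3447·0.147639 − 6.10726·0.000190622)/(21.2374)] = 2.310·0.809960 = 1.87101 g/L.

1.871 g/L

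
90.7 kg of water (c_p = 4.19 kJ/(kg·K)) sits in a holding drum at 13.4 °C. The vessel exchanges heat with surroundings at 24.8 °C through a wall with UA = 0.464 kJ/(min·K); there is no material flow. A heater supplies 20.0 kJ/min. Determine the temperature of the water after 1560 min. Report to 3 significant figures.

Energy balance: M c_p dT/dt = −UA(T − T_amb) + Q̇.
dT/dt = (T_ss − T)/τ with T_ss = T_amb + Q̇/UA = 24.8 + 20.0/0.464 = 67.903 °C, τ = M c_p/UA = 90.7·4.19/0.464 = 819.04 min.
This is linear first-order; T(t) = T_ss + (T₀ − T_ss) e^(−t/τ).
T(1560) = 67.903 + (-54.503)·0.14887 = 59.789 °C.

59.8 °C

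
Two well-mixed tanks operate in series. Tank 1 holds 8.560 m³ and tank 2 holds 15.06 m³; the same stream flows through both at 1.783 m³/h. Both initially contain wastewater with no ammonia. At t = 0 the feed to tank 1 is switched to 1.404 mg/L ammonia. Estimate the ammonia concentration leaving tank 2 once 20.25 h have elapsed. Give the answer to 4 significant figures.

Species balance on tank i: dCᵢ/dt = (Cᵢ₋₁ − Cᵢ)/τᵢ with τᵢ = Vᵢ/Q.
τ₁ = 8.560/1.783 = 4.80090 h; τ₂ = 15.06/1.783 = 8.44644 h.
Tank 1: C₁ = C_in(1 − e^(−t/τ₁)). Tank 2 (τ₁ ≠ τ₂): C₂ = C_in[1 − (τ₁ e^(−t/τ₁) − τ₂ e^(−t/τ₂))/(τ₁ − τ₂)].
At t = 20.25: e^(−t/τ₁) = 0.0147286, e^(−t/τ₂) = 0.0909487.
C₂ = 1.404·[1 − (4.80090·0.0147286 − 8.44644·0.0909487)/(-3.64554)] = 1.404·0.808675 = 1.13538 mg/L.

1.135 mg/L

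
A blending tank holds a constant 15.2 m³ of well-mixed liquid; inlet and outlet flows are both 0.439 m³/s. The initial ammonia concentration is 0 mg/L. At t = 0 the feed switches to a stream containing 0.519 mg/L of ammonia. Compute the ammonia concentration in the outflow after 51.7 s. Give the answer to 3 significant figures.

Transient balance on the dissolved component: V dC/dt = Q(C_in − C).
Time constant τ = V/Q = 15.2/0.439 = 34.624 s.
Solution: C(t) = C_in + (C₀ − C_in) e^(−t/τ).
C(51.7) = 0.519 + (0 − 0.519)·e^(−51.7/34.624) = 0.519 + (-0.51900)·0.22466 = 0.40240 mg/L.

0.402 mg/L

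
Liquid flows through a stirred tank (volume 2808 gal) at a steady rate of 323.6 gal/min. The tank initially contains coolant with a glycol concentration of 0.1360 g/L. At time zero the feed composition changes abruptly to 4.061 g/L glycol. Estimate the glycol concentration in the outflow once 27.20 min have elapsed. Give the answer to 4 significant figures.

Mass balance on the solute (V constant): V dC/dt = Q(C_in − C).
Time constant τ = V/Q = 2808/323.6 = 8.67738 min.
Integrating: C(t) = C_in + (C₀ − C_in) e^(−t/τ).
C(27.20) = 4.061 + (0.1360 − 4.061)·e^(−27.20/8.67738) = 4.061 + (-3.92500)·0.0435177 = 3.89019 g/L.

3.890 g/L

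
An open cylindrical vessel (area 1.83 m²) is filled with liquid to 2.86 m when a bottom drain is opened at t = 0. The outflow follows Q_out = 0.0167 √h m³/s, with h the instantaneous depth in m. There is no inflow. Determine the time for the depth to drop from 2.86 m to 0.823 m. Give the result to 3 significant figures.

172 s

With no inflow, A dh/dt = −0.0167 √h.
∫ h^(−1/2) dh = −(0.0167/A) ∫ dt, giving 2√h = 2√h₀ − (0.0167/A) t.
t = 2A(√h₀ − √h)/0.0167 = 2·1.83·(√2.86 − √0.823)/0.0167
  = 3.6600 × (1.6912 − 0.90719) / 0.0167 = 171.81 s.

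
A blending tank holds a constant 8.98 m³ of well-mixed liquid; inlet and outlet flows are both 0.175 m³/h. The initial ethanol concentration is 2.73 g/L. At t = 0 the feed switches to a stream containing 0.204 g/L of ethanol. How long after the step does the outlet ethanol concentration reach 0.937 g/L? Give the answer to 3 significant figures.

Species balance: V dC/dt = Q(C_in − C) ⇒ τ = V/Q = 51.314 h.
C(t) = C_in + (C₀ − C_in) e^(−t/τ). Set C = 0.937 and solve for t:
e^(−t/τ) = (C − C_in)/(C₀ − C_in) = (0.937 − 0.204)/(2.73 − 0.204) = 0.29018
t = −τ ln(…) = 51.314 × 1.2372 = 63.488 h.

63.5 h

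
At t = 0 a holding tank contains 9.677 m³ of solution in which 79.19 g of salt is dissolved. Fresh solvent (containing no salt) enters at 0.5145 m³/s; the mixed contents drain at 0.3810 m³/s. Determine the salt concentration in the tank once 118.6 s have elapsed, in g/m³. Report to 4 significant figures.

0.1952 g/m³

Let m(t) be the amount of salt. Volume: V(t) = V₀ + (Q_in − Q_out) t = 9.677 + 0.133500 t; V(118.6) = 25.5101 m³.
Species balance (pure solvent in): dm/dt = −Q_out · m/V(t).
Separate: dm/m = −Q_out dt/V(t) ⇒ ln(m/m₀) = −(Q_out/(Q_in−Q_out)) ln(V/V₀).
m = m₀ (V₀/V)^(Q_out/(Q_in−Q_out)) = 79.19 × (9.677/25.5101)^(2.85393) = 4.98019 g.
C = m/V = 4.98019/25.5101 = 0.195224 g/m³.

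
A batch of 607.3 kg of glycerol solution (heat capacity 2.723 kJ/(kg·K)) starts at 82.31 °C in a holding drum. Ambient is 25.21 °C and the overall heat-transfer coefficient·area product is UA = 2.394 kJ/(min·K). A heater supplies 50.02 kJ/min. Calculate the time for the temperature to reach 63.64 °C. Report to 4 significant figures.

500.8 min

Lumped-capacitance energy balance: M c_p dT/dt = UA(T_amb − T) + Q̇.
τ = M c_p/UA = 690.759 min; T_ss = T_amb + Q̇/UA = 25.21 + 50.02/2.394 = 46.1039 °C.
T(t) = T_ss + (T₀ − T_ss)e^(−t/τ); set T = 63.64:
t = −τ ln[(T − T_ss)/(T₀ − T_ss)] = −690.759 · ln(0.484341) = 500.777 min.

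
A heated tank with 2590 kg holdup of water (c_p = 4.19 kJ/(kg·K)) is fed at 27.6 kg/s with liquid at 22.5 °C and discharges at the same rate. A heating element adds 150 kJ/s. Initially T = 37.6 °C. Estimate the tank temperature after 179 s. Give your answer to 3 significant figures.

Heat balance on the well-mixed liquid: M c_p dT/dt = ṁ c_p (T_in − T) + 150.
Rearrange: dT/dt = (T_ss − T)/τ with τ = M/ṁ = 93.841 s and T_ss = T_in + Q̇/(ṁ c_p) = 23.797 °C.
T approaches T_ss exponentially: T(t) = T_ss + (T₀ − T_ss) e^(−t/τ).
T(179) = 23.797 + (13.803)·e^(−179/93.841) = 23.797 + (13.803)·0.14845 = 25.846 °C.

25.8 °C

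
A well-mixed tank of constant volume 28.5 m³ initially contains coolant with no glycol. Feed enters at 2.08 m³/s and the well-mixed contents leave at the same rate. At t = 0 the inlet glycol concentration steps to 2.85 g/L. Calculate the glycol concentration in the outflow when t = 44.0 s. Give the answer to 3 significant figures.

Transient balance on the dissolved component: V dC/dt = Q(C_in − C).
Time constant τ = V/Q = 28.5/2.08 = 13.702 s.
Integrating: C(t) = C_in + (C₀ − C_in) e^(−t/τ).
C(44.0) = 2.85 + (0 − 2.85)·e^(−44.0/13.702) = 2.85 + (-2.8500)·0.040307 = 2.7351 g/L.

2.74 g/L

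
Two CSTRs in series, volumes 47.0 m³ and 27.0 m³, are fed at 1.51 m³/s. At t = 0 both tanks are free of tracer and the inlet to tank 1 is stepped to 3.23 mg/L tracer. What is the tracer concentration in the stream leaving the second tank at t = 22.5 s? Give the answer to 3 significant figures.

0.785 mg/L

Time constants: τᵢ = Vᵢ/Q for each well-mixed tank.
τ₁ = 47.0/1.51 = 31.126 s; τ₂ = 27.0/1.51 = 17.881 s.
Solving the cascade with C₁(0)=C₂(0)=0 gives C₂(t) = C_in[1 − (τ₁ e^(−t/τ₁) − τ₂ e^(−t/τ₂))/(τ₁ − τ₂)].
At t = 22.5: e^(−t/τ₁) = 0.48536, e^(−t/τ₂) = 0.28413.
C₂ = 3.23·[1 − (31.126·0.48536 − 17.881·0.28413)/(13.245)] = 3.23·0.24298 = 0.78484 mg/L.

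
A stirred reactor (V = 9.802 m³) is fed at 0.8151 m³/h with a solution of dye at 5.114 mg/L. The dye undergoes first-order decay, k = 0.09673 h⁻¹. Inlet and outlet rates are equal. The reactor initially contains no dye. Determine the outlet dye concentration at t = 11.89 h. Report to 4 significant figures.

Species balance: V dC/dt = Q C_in − Q C − k V C.
dC/dt = (Q/V) C_in − (Q/V + k) C; effective rate a = Q/V + k = 0.0831565 + 0.09673 = 0.179886 h⁻¹.
C_ss = Q C_in/(Q + kV) = 2.36406 mg/L; C(t) = C_ss + (C₀ − C_ss) e^(−a t).
C(11.89) = 2.36406 + (-2.36406)·e^(−0.179886·11.89) = 2.36406 + (-2.36406)·0.117790 = 2.08560 mg/L.

2.086 mg/L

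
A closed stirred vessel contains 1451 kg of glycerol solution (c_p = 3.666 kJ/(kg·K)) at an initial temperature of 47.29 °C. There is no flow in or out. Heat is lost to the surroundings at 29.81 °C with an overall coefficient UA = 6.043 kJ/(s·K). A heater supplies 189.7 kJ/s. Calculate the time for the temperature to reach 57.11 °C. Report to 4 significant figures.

Lumped-capacitance energy balance: M c_p dT/dt = UA(T_amb − T) + Q̇.
τ = M c_p/UA = 880.253 s; T_ss = T_amb + Q̇/UA = 29.81 + 189.7/6.043 = 61.2017 °C.
T(t) = T_ss + (T₀ − T_ss)e^(−t/τ); set T = 57.11:
t = −τ ln[(T − T_ss)/(T₀ − T_ss)] = −880.253 · ln(0.294119) = 1077.23 s.

1077 s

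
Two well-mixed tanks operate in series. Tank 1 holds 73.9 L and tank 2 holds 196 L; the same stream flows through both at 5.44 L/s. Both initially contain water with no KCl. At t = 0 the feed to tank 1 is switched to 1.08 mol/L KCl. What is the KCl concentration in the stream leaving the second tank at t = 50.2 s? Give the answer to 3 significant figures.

Species balance on tank i: dCᵢ/dt = (Cᵢ₋₁ − Cᵢ)/τᵢ with τᵢ = Vᵢ/Q.
τ₁ = 73.9/5.44 = 13.585 s; τ₂ = 196/5.44 = 36.029 s.
Tank 1: C₁ = C_in(1 − e^(−t/τ₁)). Tank 2 (τ₁ ≠ τ₂): C₂ = C_in[1 − (τ₁ e^(−t/τ₁) − τ₂ e^(−t/τ₂))/(τ₁ − τ₂)].
At t = 50.2: e^(−t/τ₁) = 0.024838, e^(−t/τ₂) = 0.24825.
C₂ = 1.08·[1 − (13.585·0.024838 − 36.029·0.24825)/(-22.445)] = 1.08·0.61653 = 0.66585 mol/L.

0.666 mol/L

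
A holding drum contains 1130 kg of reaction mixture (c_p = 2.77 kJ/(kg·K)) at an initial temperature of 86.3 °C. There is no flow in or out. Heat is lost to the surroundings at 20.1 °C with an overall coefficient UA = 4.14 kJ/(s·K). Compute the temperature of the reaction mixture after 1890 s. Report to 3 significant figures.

M c_p dT/dt = −UA(T − T_amb).
dT/dt = (T_ss − T)/τ with T_ss = T_amb = 20.100 °C, τ = M c_p/UA = 1130·2.77/4.14 = 756.06 s.
Solution: T(t) = T_ss + (T₀ − T_ss) e^(−t/τ).
T(1890) = 20.100 + (66.200)·0.082102 = 25.535 °C.

25.5 °C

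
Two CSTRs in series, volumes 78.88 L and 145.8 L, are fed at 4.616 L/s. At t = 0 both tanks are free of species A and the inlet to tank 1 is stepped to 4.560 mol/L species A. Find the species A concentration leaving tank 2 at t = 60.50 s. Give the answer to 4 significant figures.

Time constants: τᵢ = Vᵢ/Q for each well-mixed tank.
τ₁ = 78.88/4.616 = 17.0884 s; τ₂ = 145.8/4.616 = 31.5858 s.
Tank 1: C₁ = C_in(1 − e^(−t/τ₁)). Tank 2 (τ₁ ≠ τ₂): C₂ = C_in[1 − (τ₁ e^(−t/τ₁) − τ₂ e^(−t/τ₂))/(τ₁ − τ₂)].
At t = 60.50: e^(−t/τ₁) = 0.0290013, e^(−t/τ₂) = 0.147280.
C₂ = 4.560·[1 − (17.0884·0.0290013 − 31.5858·0.147280)/(-14.4974)] = 4.560·0.713302 = 3.25266 mol/L.

3.253 mol/L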